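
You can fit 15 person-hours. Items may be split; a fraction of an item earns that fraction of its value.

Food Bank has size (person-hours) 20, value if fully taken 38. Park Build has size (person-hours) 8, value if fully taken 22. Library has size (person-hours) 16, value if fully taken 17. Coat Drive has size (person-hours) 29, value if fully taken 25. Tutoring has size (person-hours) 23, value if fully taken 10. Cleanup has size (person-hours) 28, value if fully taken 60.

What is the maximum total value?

37

Best value per unit of size first: Park Build 22/8≈2.75, Cleanup 60/28≈2.14, Food Bank 38/20≈1.9, Library 17/16≈1.06, Coat Drive 25/29≈0.862, Tutoring 10/23≈0.435.
Take all of Park Build (8 person-hours, value 22) — 7 person-hours left.
Fill the last 7 person-hours with part of Cleanup: 7/28 of it earns 15.
Total value = 37.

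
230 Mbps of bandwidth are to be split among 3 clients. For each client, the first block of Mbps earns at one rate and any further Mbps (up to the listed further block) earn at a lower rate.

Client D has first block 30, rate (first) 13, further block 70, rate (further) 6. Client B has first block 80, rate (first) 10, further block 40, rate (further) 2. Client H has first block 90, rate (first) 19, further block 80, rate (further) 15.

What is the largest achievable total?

Rank every tier by rate: Client H/T1 19 > Client H/T2 15 > Client D/T1 13 > Client B/T1 10 > Client D/T2 6 > Client B/T2 2.
Client H T1 at 19: fill all 90 → 140 left.
Fill Client H T2 block (80 at 15) → 60 left.
Client D/T1 (13): +30 → 30 left.
30 remain; put them into Client B T1 at 10.
Total = 19×90 + 15×80 + 13×30 + 10×30 = 3600.

3600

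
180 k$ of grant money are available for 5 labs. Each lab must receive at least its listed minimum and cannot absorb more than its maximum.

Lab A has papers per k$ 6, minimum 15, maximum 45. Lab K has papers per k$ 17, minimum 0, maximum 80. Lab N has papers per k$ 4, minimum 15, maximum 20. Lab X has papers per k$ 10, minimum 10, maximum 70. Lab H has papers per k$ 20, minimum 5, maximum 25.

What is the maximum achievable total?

2460

Meeting every minimum uses 15+0+15+10+5 = 45 k$, leaving 135.
Rank by papers per k$: Lab H 20 > Lab K 17 > Lab X 10 > Lab A 6 > Lab N 4.
Lab H takes 20 more to reach its cap of 25 ; 115 left.
Lab K: +80 to 80 (cap) ; 35 left.
Only 35 left; Lab X takes them to reach 45.
Total = 6×15 + 17×80 + 4×15 + 10×45 + 20×25 = 2460.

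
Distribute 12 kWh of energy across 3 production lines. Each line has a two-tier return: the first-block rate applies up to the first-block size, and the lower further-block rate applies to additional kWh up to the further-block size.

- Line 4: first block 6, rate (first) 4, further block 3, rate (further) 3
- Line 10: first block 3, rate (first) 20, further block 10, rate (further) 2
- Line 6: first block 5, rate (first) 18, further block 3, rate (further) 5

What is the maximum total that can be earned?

169

Rank every tier by rate: Line 10/tier1 20 > Line 6/tier1 18 > Line 6/tier2 5 > Line 4/tier1 4 > Line 4/tier2 3 > Line 10/tier2 2.
Line 10/tier1 (20): +3 — 9 left.
Fill Line 6 tier1 block (5 at 18) — 4 left.
Fill Line 6 tier2 block (3 at 5) — 1 left.
1 remain; put them into Line 4 tier1 at 4.
Total = 20×3 + 18×5 + 5×3 + 4×1 = 169.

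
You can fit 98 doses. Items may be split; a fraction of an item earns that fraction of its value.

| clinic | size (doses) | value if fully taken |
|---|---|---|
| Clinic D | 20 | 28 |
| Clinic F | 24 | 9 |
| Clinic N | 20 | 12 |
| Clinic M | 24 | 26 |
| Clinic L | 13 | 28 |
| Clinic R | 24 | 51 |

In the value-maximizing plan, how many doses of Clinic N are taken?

17

Best value per unit of size first: Clinic L 28/13≈2.15, Clinic R 51/24≈2.12, Clinic D 28/20≈1.4, Clinic M 26/24≈1.08, Clinic N 12/20≈0.6, Clinic F 9/24≈0.375.
Clinic L: take in full, 13 doses for value 28 → 85 left.
Take all of Clinic R (24 doses, value 51) → 61 doses left.
All 20 doses of Clinic D fit (value 28) → 41 remain.
Take all of Clinic M (24 doses, value 26) → 17 doses left.
17 doses left: a 17/20 share of Clinic N gives 12×17/20 = 10.2.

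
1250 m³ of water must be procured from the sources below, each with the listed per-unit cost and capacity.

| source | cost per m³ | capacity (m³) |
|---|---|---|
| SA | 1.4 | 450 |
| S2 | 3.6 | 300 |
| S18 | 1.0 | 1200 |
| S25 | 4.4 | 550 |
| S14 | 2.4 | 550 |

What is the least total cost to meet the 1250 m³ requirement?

Use sources in increasing cost order.
Take 1200 from S18 at 1.0 → need 50 more.
Take 50 from SA at 1.4 to finish.
S14, S2, S25: unused.
Cost = 1200×1.0 + 50×1.4 = 1270.

1270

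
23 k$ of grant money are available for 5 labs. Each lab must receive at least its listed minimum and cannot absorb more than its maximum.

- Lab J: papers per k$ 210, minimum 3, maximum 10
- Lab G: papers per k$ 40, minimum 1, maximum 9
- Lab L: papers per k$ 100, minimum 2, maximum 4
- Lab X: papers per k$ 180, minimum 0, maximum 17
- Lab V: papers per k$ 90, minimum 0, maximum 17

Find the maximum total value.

4140

Meeting every minimum uses 3+1+2+0+0 = 6 k$, leaving 17.
Rank by papers per k$: Lab J 210 > Lab X 180 > Lab L 100 > Lab V 90 > Lab G 40.
Give Lab J 7 more to hit its cap of 10 ; 10 left.
Lab X: +10 (room for 17) → 10. Pool exhausted.
Total = 210×10 + 40×1 + 100×2 + 180×10 = 4140.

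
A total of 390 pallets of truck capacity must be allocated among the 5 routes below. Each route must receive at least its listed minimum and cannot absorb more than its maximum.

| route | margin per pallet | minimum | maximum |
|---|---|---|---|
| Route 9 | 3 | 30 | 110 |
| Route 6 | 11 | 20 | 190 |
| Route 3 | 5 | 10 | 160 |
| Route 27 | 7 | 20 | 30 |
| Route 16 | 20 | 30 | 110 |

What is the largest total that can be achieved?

Meeting every minimum uses 30+20+10+20+30 = 110 pallets, leaving 280.
Highest margin per pallet first: Route 16 20 > Route 6 11 > Route 27 7 > Route 3 5 > Route 9 3.
Give Route 16 80 more to hit its cap of 110 → 200 left.
Route 6 takes 170 more to reach its cap of 190 → 30 left.
Route 27 takes 10 more to reach its cap of 30 → 20 left.
Only 20 left; Route 3 takes them to reach 30.
Total = 3×30 + 11×190 + 5×30 + 7×30 + 20×110 = 4740.

4740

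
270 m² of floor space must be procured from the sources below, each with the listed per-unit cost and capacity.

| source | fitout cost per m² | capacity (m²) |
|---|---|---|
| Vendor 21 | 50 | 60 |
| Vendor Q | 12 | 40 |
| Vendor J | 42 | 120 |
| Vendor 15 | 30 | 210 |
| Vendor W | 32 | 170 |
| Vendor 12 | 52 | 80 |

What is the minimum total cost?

7420

Cheapest first:
Vendor Q at 12: take all 40 m² → 230 still needed.
Take 210 from Vendor 15 at 30 → need 20 more.
Vendor W at 32: take 20 of its 170 → requirement met.
Vendor J, Vendor 21, Vendor 12: unused.
Cost = 40×12 + 210×30 + 20×32 = 7420.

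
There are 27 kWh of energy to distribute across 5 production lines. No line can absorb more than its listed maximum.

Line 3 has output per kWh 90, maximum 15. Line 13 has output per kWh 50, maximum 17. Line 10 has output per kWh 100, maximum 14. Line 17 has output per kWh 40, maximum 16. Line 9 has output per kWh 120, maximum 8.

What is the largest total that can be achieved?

Rank by output per kWh: Line 9 120 > Line 10 100 > Line 3 90 > Line 13 50 > Line 17 40.
Line 9: +8 to 8 (cap) ; 19 left.
Line 10: +14 to 14 (cap) ; 5 left.
Line 3: +5 (room for 15) → 5. Pool exhausted.
Total = 90×5 + 100×14 + 120×8 = 2810.

2810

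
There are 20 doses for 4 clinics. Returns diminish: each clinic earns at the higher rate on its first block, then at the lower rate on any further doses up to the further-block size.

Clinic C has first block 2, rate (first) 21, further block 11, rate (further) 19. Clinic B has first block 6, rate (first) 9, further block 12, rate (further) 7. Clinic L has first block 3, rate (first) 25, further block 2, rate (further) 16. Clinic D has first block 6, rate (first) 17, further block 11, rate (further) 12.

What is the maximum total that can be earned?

Treat each block as its own option and order by rate: Clinic L/first 25 > Clinic C/first 21 > Clinic C/second 19 > Clinic D/first 17 > Clinic L/second 16 > Clinic D/second 12 > Clinic B/first 9 > Clinic B/second 7.
Clinic L first at 25: fill all 3 → 17 left.
Clinic C/first (21): +2 → 15 left.
Clinic C second at 19: fill all 11 → 4 left.
Clinic D/first: +4 of 6 at 17; pool empty.
Total = 25×3 + 21×2 + 19×11 + 17×4 = 394.

394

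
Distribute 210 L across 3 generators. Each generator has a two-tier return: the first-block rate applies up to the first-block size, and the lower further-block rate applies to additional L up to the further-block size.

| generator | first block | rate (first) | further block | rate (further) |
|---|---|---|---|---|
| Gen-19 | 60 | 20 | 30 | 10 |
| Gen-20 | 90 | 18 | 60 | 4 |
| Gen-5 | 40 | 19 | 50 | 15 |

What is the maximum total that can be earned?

3880

Treat each block as its own option and order by rate: Gen-19/T1 20 > Gen-5/T1 19 > Gen-20/T1 18 > Gen-5/T2 15 > Gen-19/T2 10 > Gen-20/T2 4.
Fill Gen-19 T1 block (60 at 20) ; 150 left.
Gen-5 T1 at 19: fill all 40 ; 110 left.
Fill Gen-20 T1 block (90 at 18) ; 20 left.
20 remain; put them into Gen-5 T2 at 15.
Total = 20×60 + 19×40 + 18×90 + 15×20 = 3880.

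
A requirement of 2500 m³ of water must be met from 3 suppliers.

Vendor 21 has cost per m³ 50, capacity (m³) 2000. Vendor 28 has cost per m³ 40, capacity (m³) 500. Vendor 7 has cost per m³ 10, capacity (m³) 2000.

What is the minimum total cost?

Fill from the cheapest supplier first.
Vendor 7 (10): use full 2000 → 500 m³ to go.
Vendor 28 at 40: take all 500 m³ → 0 still needed.
Vendor 21: unused.
Cost = 2000×10 + 500×40 = 40000.

40000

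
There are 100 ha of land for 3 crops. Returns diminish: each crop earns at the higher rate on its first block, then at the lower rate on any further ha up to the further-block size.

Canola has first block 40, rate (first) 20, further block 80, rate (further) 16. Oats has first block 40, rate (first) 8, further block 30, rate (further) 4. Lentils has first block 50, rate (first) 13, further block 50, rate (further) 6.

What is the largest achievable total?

1760

Order all 6 blocks by rate: Canola/tier1 20 > Canola/tier2 16 > Lentils/tier1 13 > Oats/tier1 8 > Lentils/tier2 6 > Oats/tier2 4.
Fill Canola tier1 block (40 at 20) — 60 left.
60 remain; put them into Canola tier2 at 16.
Total = 20×40 + 16×60 = 1760.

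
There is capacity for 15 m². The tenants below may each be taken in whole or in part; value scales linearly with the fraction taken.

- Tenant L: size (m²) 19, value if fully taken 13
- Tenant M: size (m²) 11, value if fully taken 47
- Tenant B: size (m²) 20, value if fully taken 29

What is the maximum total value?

Best value per unit of size first: Tenant M 47/11≈4.27, Tenant B 29/20≈1.45, Tenant L 13/19≈0.684.
Take all of Tenant M (11 m², value 47) — 4 m² left.
Only 4 m² remain; take 4/20 of Tenant B for value 29×4/20 = 5.8.
Total value = 52.8.

52.8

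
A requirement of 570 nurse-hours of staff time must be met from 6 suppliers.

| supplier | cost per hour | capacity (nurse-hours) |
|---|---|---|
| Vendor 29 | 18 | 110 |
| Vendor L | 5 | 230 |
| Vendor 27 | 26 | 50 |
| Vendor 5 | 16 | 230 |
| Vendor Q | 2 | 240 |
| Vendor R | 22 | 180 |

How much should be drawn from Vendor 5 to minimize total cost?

100

Use suppliers in increasing cost order.
Take 240 from Vendor Q at 2 ; need 330 more.
Vendor L (5): use full 230 ; 100 nurse-hours to go.
Take 100 from Vendor 5 at 16 to finish.
Vendor 29, Vendor R, Vendor 27: unused.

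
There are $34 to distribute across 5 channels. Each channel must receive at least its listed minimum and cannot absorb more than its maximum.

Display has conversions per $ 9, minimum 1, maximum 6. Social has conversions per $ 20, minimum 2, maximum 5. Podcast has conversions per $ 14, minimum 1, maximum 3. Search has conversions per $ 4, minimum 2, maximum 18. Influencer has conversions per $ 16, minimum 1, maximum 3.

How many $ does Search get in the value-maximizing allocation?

17

Meeting every minimum uses 1+2+1+2+1 = 7 $, leaving 27.
Rank by conversions per $: Social 20 > Influencer 16 > Podcast 14 > Display 9 > Search 4.
Social: +3 to 5 (cap) — 24 left.
Influencer takes 2 more to reach its cap of 3 — 22 left.
Podcast: +2 to 3 (cap) — 20 left.
Display takes 5 more to reach its cap of 6 — 15 left.
Search has room for 16 more but only 15 remain, so it gets 17.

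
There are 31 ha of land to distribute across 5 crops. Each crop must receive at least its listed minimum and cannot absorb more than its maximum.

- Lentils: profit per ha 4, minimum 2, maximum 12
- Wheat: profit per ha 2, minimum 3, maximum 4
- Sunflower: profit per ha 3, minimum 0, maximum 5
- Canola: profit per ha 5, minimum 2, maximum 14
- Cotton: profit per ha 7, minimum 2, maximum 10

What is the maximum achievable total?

Meeting every minimum uses 2+3+0+2+2 = 9 ha, leaving 22.
Order the crops by profit per ha: Cotton 7 > Canola 5 > Lentils 4 > Sunflower 3 > Wheat 2.
Give Cotton 8 more to hit its cap of 10 → 14 left.
Canola: +12 to 14 (cap) → 2 left.
Only 2 left; Lentils takes them to reach 4.
Total = 4×4 + 2×3 + 5×14 + 7×10 = 162.

162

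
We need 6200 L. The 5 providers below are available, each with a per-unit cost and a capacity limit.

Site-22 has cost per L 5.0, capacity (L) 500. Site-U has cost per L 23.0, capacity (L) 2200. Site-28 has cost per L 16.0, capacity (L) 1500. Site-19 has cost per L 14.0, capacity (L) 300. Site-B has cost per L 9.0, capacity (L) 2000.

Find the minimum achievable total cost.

Use providers in increasing cost order.
Site-22 at 5.0: take all 500 L → 5700 still needed.
Site-B (9.0): use full 2000 → 3700 L to go.
Take 300 from Site-19 at 14.0 → need 3400 more.
Site-28 at 16.0: take all 1500 L → 1900 still needed.
Take 1900 from Site-U at 23.0 to finish.
Cost = 500×5.0 + 2000×9.0 + 300×14.0 + 1500×16.0 + 1900×23.0 = 92400.

92400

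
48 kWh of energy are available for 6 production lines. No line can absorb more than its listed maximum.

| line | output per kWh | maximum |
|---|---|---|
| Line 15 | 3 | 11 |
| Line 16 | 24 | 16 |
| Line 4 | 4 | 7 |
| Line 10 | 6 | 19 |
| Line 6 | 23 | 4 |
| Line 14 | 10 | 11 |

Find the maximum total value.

Order the production lines by output per kWh: Line 16 24 > Line 6 23 > Line 14 10 > Line 10 6 > Line 4 4 > Line 15 3.
Give Line 16 16 to hit its cap of 16 ; 32 left.
Give Line 6 4 to hit its cap of 4 ; 28 left.
Line 14 takes 11 to reach its cap of 11 ; 17 left.
Line 10: +17 (room for 19) → 17. Pool exhausted.
Total = 24×16 + 6×17 + 23×4 + 10×11 = 688.

688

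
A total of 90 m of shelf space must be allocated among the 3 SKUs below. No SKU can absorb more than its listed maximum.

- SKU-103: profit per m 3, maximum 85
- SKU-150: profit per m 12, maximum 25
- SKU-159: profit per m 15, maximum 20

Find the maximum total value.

735

Rank by profit per m: SKU-159 15 > SKU-150 12 > SKU-103 3.
SKU-159: +20 to 20 (cap) → 70 left.
SKU-150: +25 to 25 (cap) → 45 left.
SKU-103: +45 (room for 85) → 45. Pool exhausted.
Total = 3×45 + 12×25 + 15×20 = 735.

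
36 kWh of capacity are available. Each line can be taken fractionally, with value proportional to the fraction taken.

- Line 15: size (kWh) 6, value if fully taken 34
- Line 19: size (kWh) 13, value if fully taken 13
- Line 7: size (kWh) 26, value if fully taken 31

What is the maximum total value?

Best value per unit of size first: Line 15 34/6≈5.67, Line 7 31/26≈1.19, Line 19 13/13≈1.
Line 15: take in full, 6 kWh for value 34 → 30 left.
All 26 kWh of Line 7 fit (value 31) → 4 remain.
Fill the last 4 kWh with part of Line 19: 4/13 of it earns 4.
Total value = 69.

69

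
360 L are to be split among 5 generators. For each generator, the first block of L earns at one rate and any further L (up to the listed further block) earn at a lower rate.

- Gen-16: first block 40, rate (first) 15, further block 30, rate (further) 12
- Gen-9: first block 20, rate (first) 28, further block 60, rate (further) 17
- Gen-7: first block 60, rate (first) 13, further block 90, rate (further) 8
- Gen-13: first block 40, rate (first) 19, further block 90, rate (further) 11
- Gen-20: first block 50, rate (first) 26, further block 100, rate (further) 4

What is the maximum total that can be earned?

6040

Treat each block as its own option and order by rate: Gen-9/T1 28 > Gen-20/T1 26 > Gen-13/T1 19 > Gen-9/T2 17 > Gen-16/T1 15 > Gen-7/T1 13 > Gen-16/T2 12 > Gen-13/T2 11 > Gen-7/T2 8 > Gen-20/T2 4.
Fill Gen-9 T1 block (20 at 28) ; 340 left.
Gen-20 T1 at 26: fill all 50 ; 290 left.
Fill Gen-13 T1 block (40 at 19) ; 250 left.
Gen-9 T2 at 17: fill all 60 ; 190 left.
Fill Gen-16 T1 block (40 at 15) ; 150 left.
Gen-7 T1 at 13: fill all 60 ; 90 left.
Fill Gen-16 T2 block (30 at 12) ; 60 left.
Gen-13 T2 at 11: only 60 left, fill 60.
Total = 28×20 + 26×50 + 19×40 + 17×60 + 15×40 + 13×60 + 12×30 + 11×60 = 6040.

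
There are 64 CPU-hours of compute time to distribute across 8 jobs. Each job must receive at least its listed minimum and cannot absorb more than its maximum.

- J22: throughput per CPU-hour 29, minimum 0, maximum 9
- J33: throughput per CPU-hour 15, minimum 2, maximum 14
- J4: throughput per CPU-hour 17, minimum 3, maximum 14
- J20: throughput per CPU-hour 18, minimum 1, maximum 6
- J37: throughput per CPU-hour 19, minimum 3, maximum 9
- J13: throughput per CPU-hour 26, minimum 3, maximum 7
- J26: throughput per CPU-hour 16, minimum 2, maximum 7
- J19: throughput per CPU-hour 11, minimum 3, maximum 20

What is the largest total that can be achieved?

1240

Meeting every minimum uses 0+2+3+1+3+3+2+3 = 17 CPU-hours, leaving 47.
Rank by throughput per CPU-hour: J22 29 > J13 26 > J37 19 > J20 18 > J4 17 > J26 16 > J33 15 > J19 11.
Give J22 9 more to hit its cap of 9 — 38 left.
J13: +4 to 7 (cap) — 34 left.
Give J37 6 more to hit its cap of 9 — 28 left.
J20: +5 to 6 (cap) — 23 left.
J4 takes 11 more to reach its cap of 14 — 12 left.
J26: +5 to 7 (cap) — 7 left.
J33 has room for 12 more but only 7 remain, so it gets 9.
Total = 29×9 + 15×9 + 17×14 + 18×6 + 19×9 + 26×7 + 16×7 + 11×3 = 1240.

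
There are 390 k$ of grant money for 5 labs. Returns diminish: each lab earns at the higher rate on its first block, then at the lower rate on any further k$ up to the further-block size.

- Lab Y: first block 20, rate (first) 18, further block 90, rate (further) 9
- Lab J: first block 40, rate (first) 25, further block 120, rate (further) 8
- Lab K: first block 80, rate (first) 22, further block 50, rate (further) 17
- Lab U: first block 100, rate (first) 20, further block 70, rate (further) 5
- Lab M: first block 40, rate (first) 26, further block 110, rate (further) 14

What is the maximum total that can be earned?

Order all 10 blocks by rate: Lab M/T1 26 > Lab J/T1 25 > Lab K/T1 22 > Lab U/T1 20 > Lab Y/T1 18 > Lab K/T2 17 > Lab M/T2 14 > Lab Y/T2 9 > Lab J/T2 8 > Lab U/T2 5.
Lab M/T1 (26): +40 ; 350 left.
Fill Lab J T1 block (40 at 25) ; 310 left.
Fill Lab K T1 block (80 at 22) ; 230 left.
Lab U T1 at 20: fill all 100 ; 130 left.
Lab Y T1 at 18: fill all 20 ; 110 left.
Fill Lab K T2 block (50 at 17) ; 60 left.
Lab M T2 at 14: only 60 left, fill 60.
Total = 26×40 + 25×40 + 22×80 + 20×100 + 18×20 + 17×50 + 14×60 = 7850.

7850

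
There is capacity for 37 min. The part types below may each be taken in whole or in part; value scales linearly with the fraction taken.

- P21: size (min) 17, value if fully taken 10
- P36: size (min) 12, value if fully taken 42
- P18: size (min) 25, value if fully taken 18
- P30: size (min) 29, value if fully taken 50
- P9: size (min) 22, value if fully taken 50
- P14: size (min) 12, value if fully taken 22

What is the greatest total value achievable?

97.5

Sort by value density: P36 42/12≈3.5, P9 50/22≈2.27, P14 22/12≈1.83, P30 50/29≈1.72, P18 18/25≈0.72, P21 10/17≈0.588.
P36: take in full, 12 min for value 42 → 25 left.
All 22 min of P9 fit (value 50) → 3 remain.
Fill the last 3 min with part of P14: 3/12 of it earns 5.5.
Total value = 97.5.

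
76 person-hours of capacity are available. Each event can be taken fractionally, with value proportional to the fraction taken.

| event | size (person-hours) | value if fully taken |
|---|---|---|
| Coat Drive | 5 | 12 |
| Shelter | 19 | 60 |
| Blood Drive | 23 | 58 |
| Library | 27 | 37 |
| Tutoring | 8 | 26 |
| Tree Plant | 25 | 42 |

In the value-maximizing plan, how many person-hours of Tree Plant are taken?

21

Best value per unit of size first: Tutoring 26/8≈3.25, Shelter 60/19≈3.16, Blood Drive 58/23≈2.52, Coat Drive 12/5≈2.4, Tree Plant 42/25≈1.68, Library 37/27≈1.37.
All 8 person-hours of Tutoring fit (value 26) → 68 remain.
Take all of Shelter (19 person-hours, value 60) → 49 person-hours left.
Take all of Blood Drive (23 person-hours, value 58) → 26 person-hours left.
All 5 person-hours of Coat Drive fit (value 12) → 21 remain.
Fill the last 21 person-hours with part of Tree Plant: 21/25 of it earns 35.28.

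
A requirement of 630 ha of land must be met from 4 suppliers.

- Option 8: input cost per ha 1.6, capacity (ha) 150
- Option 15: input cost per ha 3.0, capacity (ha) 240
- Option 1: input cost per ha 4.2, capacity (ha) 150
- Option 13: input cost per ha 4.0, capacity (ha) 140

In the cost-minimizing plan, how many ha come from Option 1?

100

Fill from the cheapest supplier first.
Option 8 at 1.6: take all 150 ha — 480 still needed.
Option 15 at 3.0: take all 240 ha — 240 still needed.
Take 140 from Option 13 at 4.0 — need 100 more.
Take 100 from Option 1 at 4.2 to finish.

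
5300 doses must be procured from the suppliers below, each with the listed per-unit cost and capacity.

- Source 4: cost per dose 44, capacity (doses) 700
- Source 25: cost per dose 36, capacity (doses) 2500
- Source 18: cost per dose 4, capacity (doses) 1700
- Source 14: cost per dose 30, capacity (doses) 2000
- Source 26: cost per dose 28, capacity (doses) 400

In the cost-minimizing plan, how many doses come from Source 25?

1200

Use suppliers in increasing cost order.
Source 18 (4): use full 1700 → 3600 doses to go.
Source 26 at 28: take all 400 doses → 3200 still needed.
Source 14 (30): use full 2000 → 1200 doses to go.
Take 1200 from Source 25 at 36 to finish.
Source 4: unused.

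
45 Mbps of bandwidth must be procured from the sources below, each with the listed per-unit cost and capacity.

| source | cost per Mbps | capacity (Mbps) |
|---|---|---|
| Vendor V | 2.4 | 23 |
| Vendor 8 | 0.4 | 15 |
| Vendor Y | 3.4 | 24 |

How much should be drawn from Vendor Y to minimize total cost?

Cheapest first:
Vendor 8 (0.4): use full 15 ; 30 Mbps to go.
Vendor V (2.4): use full 23 ; 7 Mbps to go.
Vendor Y (3.4): take the remaining 7 ; done.

7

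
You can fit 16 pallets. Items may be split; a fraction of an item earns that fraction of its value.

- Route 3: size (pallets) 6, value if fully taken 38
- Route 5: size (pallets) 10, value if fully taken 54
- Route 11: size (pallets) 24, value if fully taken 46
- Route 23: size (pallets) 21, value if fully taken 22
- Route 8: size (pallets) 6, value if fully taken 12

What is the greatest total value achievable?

92

Best value per unit of size first: Route 3 38/6≈6.33, Route 5 54/10≈5.4, Route 8 12/6≈2, Route 11 46/24≈1.92, Route 23 22/21≈1.05.
Take all of Route 3 (6 pallets, value 38) — 10 pallets left.
Route 5: take in full, 10 pallets for value 54 — 0 left.
Total value = 92.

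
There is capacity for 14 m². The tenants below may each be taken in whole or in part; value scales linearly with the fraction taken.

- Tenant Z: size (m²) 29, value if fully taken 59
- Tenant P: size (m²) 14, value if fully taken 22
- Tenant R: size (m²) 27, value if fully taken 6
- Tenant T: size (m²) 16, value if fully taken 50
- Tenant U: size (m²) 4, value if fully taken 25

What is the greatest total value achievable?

56.25

Sort by value density: Tenant U 25/4≈6.25, Tenant T 50/16≈3.12, Tenant Z 59/29≈2.03, Tenant P 22/14≈1.57, Tenant R 6/27≈0.222.
Take all of Tenant U (4 m², value 25) — 10 m² left.
Only 10 m² remain; take 10/16 of Tenant T for value 50×10/16 = 31.25.
Total value = 56.25.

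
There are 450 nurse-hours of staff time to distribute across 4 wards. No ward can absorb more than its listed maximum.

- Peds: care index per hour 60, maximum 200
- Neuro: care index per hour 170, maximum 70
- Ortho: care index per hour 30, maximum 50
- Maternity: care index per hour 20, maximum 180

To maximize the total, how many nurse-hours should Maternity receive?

130

Rank by care index per hour: Neuro 170 > Peds 60 > Ortho 30 > Maternity 20.
Neuro takes 70 to reach its cap of 70 ; 380 left.
Peds takes 200 to reach its cap of 200 ; 180 left.
Ortho: +50 to 50 (cap) ; 130 left.
Maternity: +130 (room for 180) → 130. Pool exhausted.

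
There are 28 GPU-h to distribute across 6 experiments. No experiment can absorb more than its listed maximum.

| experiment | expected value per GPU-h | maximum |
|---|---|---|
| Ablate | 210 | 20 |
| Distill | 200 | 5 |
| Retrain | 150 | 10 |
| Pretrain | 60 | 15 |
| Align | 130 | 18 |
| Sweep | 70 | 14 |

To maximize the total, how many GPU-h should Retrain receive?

3

Highest expected value per GPU-h first: Ablate 210 > Distill 200 > Retrain 150 > Align 130 > Sweep 70 > Pretrain 60.
Ablate: +20 to 20 (cap) ; 8 left.
Give Distill 5 to hit its cap of 5 ; 3 left.
Retrain has room for 10 but only 3 remain, so it gets 3.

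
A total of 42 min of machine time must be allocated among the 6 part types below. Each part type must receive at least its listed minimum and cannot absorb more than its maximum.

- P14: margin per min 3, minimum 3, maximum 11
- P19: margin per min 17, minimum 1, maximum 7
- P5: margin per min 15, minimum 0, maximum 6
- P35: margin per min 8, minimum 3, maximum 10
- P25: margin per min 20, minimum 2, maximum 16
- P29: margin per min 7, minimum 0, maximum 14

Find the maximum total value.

Meeting every minimum uses 3+1+0+3+2+0 = 9 min, leaving 33.
Highest margin per min first: P25 20 > P19 17 > P5 15 > P35 8 > P29 7 > P14 3.
P25: +14 to 16 (cap) — 19 left.
P19: +6 to 7 (cap) — 13 left.
P5 takes 6 more to reach its cap of 6 — 7 left.
P35 takes 7 more to reach its cap of 10 — 0 left.
Total = 3×3 + 17×7 + 15×6 + 8×10 + 20×16 = 618.

618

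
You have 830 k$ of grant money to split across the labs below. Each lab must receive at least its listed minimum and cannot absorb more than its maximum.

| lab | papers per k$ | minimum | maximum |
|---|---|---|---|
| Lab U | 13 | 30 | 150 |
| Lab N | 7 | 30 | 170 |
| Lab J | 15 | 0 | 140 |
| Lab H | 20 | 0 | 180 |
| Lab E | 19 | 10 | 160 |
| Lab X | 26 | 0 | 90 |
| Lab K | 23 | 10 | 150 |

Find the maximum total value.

Meeting every minimum uses 30+30+0+0+10+0+10 = 80 k$, leaving 750.
Highest papers per k$ first: Lab X 26 > Lab K 23 > Lab H 20 > Lab E 19 > Lab J 15 > Lab U 13 > Lab N 7.
Lab X takes 90 more to reach its cap of 90 ; 660 left.
Lab K takes 140 more to reach its cap of 150 ; 520 left.
Lab H: +180 to 180 (cap) ; 340 left.
Lab E: +150 to 160 (cap) ; 190 left.
Give Lab J 140 more to hit its cap of 140 ; 50 left.
Lab U: +50 (room for 120) → 80. Pool exhausted.
Total = 13×80 + 7×30 + 15×140 + 20×180 + 19×160 + 26×90 + 23×150 = 15780.

15780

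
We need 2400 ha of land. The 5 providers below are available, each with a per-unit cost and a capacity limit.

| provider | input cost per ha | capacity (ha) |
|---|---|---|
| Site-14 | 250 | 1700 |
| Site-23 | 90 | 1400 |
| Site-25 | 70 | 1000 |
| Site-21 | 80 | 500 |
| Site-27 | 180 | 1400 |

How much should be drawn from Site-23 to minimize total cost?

Fill from the cheapest provider first.
Site-25 at 70: take all 1000 ha ; 1400 still needed.
Site-21 (80): use full 500 ; 900 ha to go.
Site-23 (90): take the remaining 900 ; done.
Site-27, Site-14: unused.

900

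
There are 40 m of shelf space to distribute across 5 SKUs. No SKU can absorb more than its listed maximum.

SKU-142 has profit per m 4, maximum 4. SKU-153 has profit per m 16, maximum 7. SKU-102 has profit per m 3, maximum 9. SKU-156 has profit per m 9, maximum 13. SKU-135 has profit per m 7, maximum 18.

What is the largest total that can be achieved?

363

Highest profit per m first: SKU-153 16 > SKU-156 9 > SKU-135 7 > SKU-142 4 > SKU-102 3.
SKU-153 takes 7 to reach its cap of 7 → 33 left.
SKU-156: +13 to 13 (cap) → 20 left.
SKU-135 takes 18 to reach its cap of 18 → 2 left.
SKU-142: +2 (room for 4) → 2. Pool exhausted.
Total = 4×2 + 16×7 + 9×13 + 7×18 = 363.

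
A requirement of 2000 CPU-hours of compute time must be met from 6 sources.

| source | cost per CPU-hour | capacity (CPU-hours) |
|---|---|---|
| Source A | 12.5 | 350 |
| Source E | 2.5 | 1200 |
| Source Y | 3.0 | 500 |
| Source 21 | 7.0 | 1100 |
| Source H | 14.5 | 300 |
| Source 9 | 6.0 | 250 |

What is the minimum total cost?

6350

Cheapest first:
Source E at 2.5: take all 1200 CPU-hours → 800 still needed.
Source Y at 3.0: take all 500 CPU-hours → 300 still needed.
Take 250 from Source 9 at 6.0 → need 50 more.
Take 50 from Source 21 at 7.0 to finish.
Source A, Source H: unused.
Cost = 1200×2.5 + 500×3.0 + 250×6.0 + 50×7.0 = 6350.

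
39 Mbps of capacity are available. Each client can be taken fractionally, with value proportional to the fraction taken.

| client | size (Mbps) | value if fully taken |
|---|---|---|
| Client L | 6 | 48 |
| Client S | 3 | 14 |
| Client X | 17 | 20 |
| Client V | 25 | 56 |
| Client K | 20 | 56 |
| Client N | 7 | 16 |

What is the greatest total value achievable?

Best value per unit of size first: Client L 48/6≈8, Client S 14/3≈4.67, Client K 56/20≈2.8, Client N 16/7≈2.29, Client V 56/25≈2.24, Client X 20/17≈1.18.
Take all of Client L (6 Mbps, value 48) → 33 Mbps left.
Take all of Client S (3 Mbps, value 14) → 30 Mbps left.
Take all of Client K (20 Mbps, value 56) → 10 Mbps left.
All 7 Mbps of Client N fit (value 16) → 3 remain.
Only 3 Mbps remain; take 3/25 of Client V for value 56×3/25 = 6.72.
Total value = 140.72.

140.72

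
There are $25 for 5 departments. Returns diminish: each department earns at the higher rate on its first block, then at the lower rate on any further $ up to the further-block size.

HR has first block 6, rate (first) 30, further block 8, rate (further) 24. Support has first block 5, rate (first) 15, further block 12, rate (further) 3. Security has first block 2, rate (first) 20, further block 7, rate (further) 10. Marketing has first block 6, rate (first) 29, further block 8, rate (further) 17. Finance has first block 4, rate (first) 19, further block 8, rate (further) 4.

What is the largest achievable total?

643

Rank every tier by rate: HR/first 30 > Marketing/first 29 > HR/second 24 > Security/first 20 > Finance/first 19 > Marketing/second 17 > Support/first 15 > Security/second 10 > Finance/second 4 > Support/second 3.
HR first at 30: fill all 6 → 19 left.
Fill Marketing first block (6 at 29) → 13 left.
HR/second (24): +8 → 5 left.
Security/first (20): +2 → 3 left.
Finance/first: +3 of 4 at 19; pool empty.
Total = 30×6 + 29×6 + 24×8 + 20×2 + 19×3 = 643.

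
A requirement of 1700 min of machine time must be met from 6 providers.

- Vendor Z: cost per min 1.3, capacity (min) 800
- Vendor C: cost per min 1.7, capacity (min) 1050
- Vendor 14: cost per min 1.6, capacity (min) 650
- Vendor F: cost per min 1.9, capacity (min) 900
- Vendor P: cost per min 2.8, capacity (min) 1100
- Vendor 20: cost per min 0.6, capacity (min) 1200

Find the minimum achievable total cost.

1370

Use providers in increasing cost order.
Vendor 20 at 0.6: take all 1200 min — 500 still needed.
Take 500 from Vendor Z at 1.3 to finish.
Vendor 14, Vendor C, Vendor F, Vendor P: unused.
Cost = 1200×0.6 + 500×1.3 = 1370.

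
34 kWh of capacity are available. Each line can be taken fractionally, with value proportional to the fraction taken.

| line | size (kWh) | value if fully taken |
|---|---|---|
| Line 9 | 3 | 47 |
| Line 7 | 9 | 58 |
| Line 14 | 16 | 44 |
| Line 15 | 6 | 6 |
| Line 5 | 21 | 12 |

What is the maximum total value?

Sort by value density: Line 9 47/3≈15.7, Line 7 58/9≈6.44, Line 14 44/16≈2.75, Line 15 6/6≈1, Line 5 12/21≈0.571.
Line 9: take in full, 3 kWh for value 47 — 31 left.
Line 7: take in full, 9 kWh for value 58 — 22 left.
Line 14: take in full, 16 kWh for value 44 — 6 left.
Line 15: take in full, 6 kWh for value 6 — 0 left.
Total value = 155.

155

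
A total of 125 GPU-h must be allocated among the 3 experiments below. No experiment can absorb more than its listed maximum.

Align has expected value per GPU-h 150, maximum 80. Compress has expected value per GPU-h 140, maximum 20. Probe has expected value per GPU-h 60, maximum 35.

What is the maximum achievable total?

Order the experiments by expected value per GPU-h: Align 150 > Compress 140 > Probe 60.
Align: +80 to 80 (cap) — 45 left.
Compress takes 20 to reach its cap of 20 — 25 left.
Only 25 left; Probe takes them to reach 25.
Total = 150×80 + 140×20 + 60×25 = 16300.

16300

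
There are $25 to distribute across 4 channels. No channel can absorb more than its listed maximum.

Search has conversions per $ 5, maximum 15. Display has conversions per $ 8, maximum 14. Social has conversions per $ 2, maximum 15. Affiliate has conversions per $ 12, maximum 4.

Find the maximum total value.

Highest conversions per $ first: Affiliate 12 > Display 8 > Search 5 > Social 2.
Give Affiliate 4 to hit its cap of 4 ; 21 left.
Give Display 14 to hit its cap of 14 ; 7 left.
Search: +7 (room for 15) → 7. Pool exhausted.
Total = 5×7 + 8×14 + 12×4 = 195.

195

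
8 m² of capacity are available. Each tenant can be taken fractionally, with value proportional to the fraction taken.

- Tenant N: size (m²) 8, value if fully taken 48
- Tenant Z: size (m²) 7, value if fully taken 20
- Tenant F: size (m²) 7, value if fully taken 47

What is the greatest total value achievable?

53

Rank by value-to-size ratio: Tenant F 47/7≈6.71, Tenant N 48/8≈6, Tenant Z 20/7≈2.86.
Take all of Tenant F (7 m², value 47) — 1 m² left.
Fill the last 1 m² with part of Tenant N: 1/8 of it earns 6.
Total value = 53.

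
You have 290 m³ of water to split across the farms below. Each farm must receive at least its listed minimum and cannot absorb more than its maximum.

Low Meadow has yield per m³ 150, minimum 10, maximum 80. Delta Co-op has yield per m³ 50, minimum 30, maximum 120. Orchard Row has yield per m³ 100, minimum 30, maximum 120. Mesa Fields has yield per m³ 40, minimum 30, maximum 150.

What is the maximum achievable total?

28200

Meeting every minimum uses 10+30+30+30 = 100 m³, leaving 190.
Order the farms by yield per m³: Low Meadow 150 > Orchard Row 100 > Delta Co-op 50 > Mesa Fields 40.
Give Low Meadow 70 more to hit its cap of 80 ; 120 left.
Orchard Row takes 90 more to reach its cap of 120 ; 30 left.
Delta Co-op: +30 (room for 90) → 60. Pool exhausted.
Total = 150×80 + 50×60 + 100×120 + 40×30 = 28200.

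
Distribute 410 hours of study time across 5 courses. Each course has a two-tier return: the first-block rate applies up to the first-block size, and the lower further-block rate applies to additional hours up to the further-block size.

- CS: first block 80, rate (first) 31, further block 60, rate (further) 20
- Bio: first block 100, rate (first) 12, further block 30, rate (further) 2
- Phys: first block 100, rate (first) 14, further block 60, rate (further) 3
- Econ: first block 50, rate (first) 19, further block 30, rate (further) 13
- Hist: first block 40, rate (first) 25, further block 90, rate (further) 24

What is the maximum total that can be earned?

9050

Order all 10 blocks by rate: CS/tier1 31 > Hist/tier1 25 > Hist/tier2 24 > CS/tier2 20 > Econ/tier1 19 > Phys/tier1 14 > Econ/tier2 13 > Bio/tier1 12 > Phys/tier2 3 > Bio/tier2 2.
Fill CS tier1 block (80 at 31) → 330 left.
Fill Hist tier1 block (40 at 25) → 290 left.
Hist tier2 at 24: fill all 90 → 200 left.
CS/tier2 (20): +60 → 140 left.
Fill Econ tier1 block (50 at 19) → 90 left.
90 remain; put them into Phys tier1 at 14.
Total = 31×80 + 25×40 + 24×90 + 20×60 + 19×50 + 14×90 = 9050.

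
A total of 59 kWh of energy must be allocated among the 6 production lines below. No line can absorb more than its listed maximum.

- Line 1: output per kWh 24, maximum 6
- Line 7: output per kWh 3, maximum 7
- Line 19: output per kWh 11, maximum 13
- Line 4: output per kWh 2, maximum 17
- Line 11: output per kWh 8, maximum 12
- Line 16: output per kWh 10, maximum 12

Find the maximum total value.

Highest output per kWh first: Line 1 24 > Line 19 11 > Line 16 10 > Line 11 8 > Line 7 3 > Line 4 2.
Give Line 1 6 to hit its cap of 6 — 53 left.
Line 19: +13 to 13 (cap) — 40 left.
Line 16: +12 to 12 (cap) — 28 left.
Line 11 takes 12 to reach its cap of 12 — 16 left.
Give Line 7 7 to hit its cap of 7 — 9 left.
Only 9 left; Line 4 takes them to reach 9.
Total = 24×6 + 3×7 + 11×13 + 2×9 + 8×12 + 10×12 = 542.

542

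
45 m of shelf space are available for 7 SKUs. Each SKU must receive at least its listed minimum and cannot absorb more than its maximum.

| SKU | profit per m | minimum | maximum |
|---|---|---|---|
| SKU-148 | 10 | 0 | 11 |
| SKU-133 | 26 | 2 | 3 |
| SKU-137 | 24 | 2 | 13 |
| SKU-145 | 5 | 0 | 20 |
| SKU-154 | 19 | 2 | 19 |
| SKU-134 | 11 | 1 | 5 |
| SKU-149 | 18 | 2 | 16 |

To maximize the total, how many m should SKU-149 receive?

9

Meeting every minimum uses 0+2+2+0+2+1+2 = 9 m, leaving 36.
Rank by profit per m: SKU-133 26 > SKU-137 24 > SKU-154 19 > SKU-149 18 > SKU-134 11 > SKU-148 10 > SKU-145 5.
Give SKU-133 1 more to hit its cap of 3 ; 35 left.
Give SKU-137 11 more to hit its cap of 13 ; 24 left.
Give SKU-154 17 more to hit its cap of 19 ; 7 left.
SKU-149: +7 (room for 14) → 9. Pool exhausted.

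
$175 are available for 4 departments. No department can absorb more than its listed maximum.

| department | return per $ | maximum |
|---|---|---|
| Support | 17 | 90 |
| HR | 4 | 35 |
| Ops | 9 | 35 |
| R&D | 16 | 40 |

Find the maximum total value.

Highest return per $ first: Support 17 > R&D 16 > Ops 9 > HR 4.
Support takes 90 to reach its cap of 90 ; 85 left.
R&D takes 40 to reach its cap of 40 ; 45 left.
Ops: +35 to 35 (cap) ; 10 left.
HR: +10 (room for 35) → 10. Pool exhausted.
Total = 17×90 + 4×10 + 9×35 + 16×40 = 2525.

2525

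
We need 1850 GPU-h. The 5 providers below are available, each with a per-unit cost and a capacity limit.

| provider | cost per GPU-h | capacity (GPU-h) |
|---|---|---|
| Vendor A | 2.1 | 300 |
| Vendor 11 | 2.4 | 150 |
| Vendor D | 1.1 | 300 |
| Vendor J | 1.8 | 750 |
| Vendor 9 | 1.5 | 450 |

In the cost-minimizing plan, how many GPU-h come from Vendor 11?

50

Use providers in increasing cost order.
Vendor D (1.1): use full 300 → 1550 GPU-h to go.
Take 450 from Vendor 9 at 1.5 → need 1100 more.
Vendor J (1.8): use full 750 → 350 GPU-h to go.
Vendor A at 2.1: take all 300 GPU-h → 50 still needed.
Vendor 11 at 2.4: take 50 of its 150 → requirement met.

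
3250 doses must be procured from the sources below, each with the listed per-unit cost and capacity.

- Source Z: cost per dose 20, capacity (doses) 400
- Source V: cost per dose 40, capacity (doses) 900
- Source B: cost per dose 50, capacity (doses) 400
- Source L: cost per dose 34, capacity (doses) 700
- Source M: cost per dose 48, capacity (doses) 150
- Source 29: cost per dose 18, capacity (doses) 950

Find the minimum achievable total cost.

Fill from the cheapest source first.
Take 950 from Source 29 at 18 ; need 2300 more.
Source Z (20): use full 400 ; 1900 doses to go.
Source L (34): use full 700 ; 1200 doses to go.
Source V at 40: take all 900 doses ; 300 still needed.
Source M at 48: take all 150 doses ; 150 still needed.
Take 150 from Source B at 50 to finish.
Cost = 950×18 + 400×20 + 700×34 + 900×40 + 150×48 + 150×50 = 99600.

99600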